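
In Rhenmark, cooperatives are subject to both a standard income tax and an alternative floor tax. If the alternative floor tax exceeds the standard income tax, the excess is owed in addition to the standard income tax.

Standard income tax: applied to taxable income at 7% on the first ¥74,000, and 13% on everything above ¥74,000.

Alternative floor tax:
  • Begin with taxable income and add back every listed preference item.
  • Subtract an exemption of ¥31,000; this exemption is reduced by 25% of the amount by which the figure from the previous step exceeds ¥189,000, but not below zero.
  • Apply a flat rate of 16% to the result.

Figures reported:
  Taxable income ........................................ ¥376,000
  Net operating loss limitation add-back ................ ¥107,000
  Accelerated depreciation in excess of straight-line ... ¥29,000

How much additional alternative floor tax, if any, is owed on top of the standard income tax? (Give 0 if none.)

¥37,480

Standard income tax:
  ¥74,000 × 7% = ¥5,180
  ¥302,000 × 13% = ¥39,260
  → ¥44,440

Alternative floor tax:
  Adjusted income: ¥376,000 + ¥107,000 + ¥29,000 = ¥512,000
  Exemption: 25% × (¥512,000 − ¥189,000) = ¥80,750 ≥ ¥31,000, so the exemption is fully phased out
  Base: ¥512,000 − ¥0 = ¥512,000
  ¥512,000 × 16% = ¥81,920

Excess of alternative floor tax over standard income tax: ¥81,920 − ¥44,440 = ¥37,480.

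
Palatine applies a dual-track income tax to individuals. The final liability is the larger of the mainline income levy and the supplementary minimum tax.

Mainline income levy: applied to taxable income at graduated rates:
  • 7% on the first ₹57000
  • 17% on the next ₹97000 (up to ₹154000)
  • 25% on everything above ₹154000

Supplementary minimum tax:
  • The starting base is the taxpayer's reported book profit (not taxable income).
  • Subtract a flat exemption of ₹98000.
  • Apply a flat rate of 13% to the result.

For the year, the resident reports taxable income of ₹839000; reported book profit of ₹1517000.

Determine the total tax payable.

₹191730

Mainline income levy:
  ₹57000 × 7% = ₹3990
  ₹97000 × 17% = ₹16490
  ₹685000 × 25% = ₹171250
  → ₹191730

Supplementary minimum tax:
  Base (reported book profit): ₹1517000
  Less exemption ₹98000 → base ₹1419000
  ₹1419000 × 13% = ₹184470

₹191730 > ₹184470, so the mainline income levy governs.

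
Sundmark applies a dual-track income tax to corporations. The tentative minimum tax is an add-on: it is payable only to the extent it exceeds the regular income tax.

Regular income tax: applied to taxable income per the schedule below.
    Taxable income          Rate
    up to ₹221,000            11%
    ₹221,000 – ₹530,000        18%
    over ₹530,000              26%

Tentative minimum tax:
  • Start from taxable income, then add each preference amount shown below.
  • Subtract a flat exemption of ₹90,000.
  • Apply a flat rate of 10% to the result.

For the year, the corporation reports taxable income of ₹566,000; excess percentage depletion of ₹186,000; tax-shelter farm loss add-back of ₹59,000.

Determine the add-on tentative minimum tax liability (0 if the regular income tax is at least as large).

Tentative minimum tax:
  Adjusted income: ₹566,000 + ₹186,000 + ₹59,000 = ₹811,000
  Less exemption ₹90,000 → base ₹721,000
  ₹721,000 × 10% = ₹72,100

Regular income tax:
  ₹221,000 × 11% = ₹24,310
  ₹309,000 × 18% = ₹55,620
  ₹36,000 × 26% = ₹9,360
  → ₹89,290

₹72,100 ≤ ₹89,290, so no add-on is due.

₹0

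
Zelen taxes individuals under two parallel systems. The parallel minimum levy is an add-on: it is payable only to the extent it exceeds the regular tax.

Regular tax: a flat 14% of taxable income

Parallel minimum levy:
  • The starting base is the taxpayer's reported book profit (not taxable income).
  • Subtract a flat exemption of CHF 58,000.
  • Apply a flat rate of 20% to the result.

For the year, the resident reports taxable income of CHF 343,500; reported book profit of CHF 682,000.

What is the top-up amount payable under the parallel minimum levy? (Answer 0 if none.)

Regular tax:
  CHF 343,500 × 14% = CHF 48,090

Parallel minimum levy:
  Base (reported book profit): CHF 682,000
  Less exemption CHF 58,000 → base CHF 624,000
  CHF 624,000 × 20% = CHF 124,800

Excess of parallel minimum levy over regular tax: CHF 124,800 − CHF 48,090 = CHF 76,710.

CHF 76,710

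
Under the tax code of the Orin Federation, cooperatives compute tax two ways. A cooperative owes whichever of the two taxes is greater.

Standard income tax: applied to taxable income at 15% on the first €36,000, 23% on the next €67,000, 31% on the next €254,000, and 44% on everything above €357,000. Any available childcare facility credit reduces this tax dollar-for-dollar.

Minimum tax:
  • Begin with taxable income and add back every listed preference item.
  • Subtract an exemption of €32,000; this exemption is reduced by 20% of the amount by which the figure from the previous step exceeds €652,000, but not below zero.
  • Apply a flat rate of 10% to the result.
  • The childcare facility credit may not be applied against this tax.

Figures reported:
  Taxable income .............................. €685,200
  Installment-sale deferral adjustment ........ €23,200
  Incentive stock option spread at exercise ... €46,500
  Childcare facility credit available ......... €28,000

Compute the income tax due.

Minimum tax:
  Adjusted income: €685,200 + €23,200 + €46,500 = €754,900
  Exemption: €32,000 − 20% × (€754,900 − €652,000) = €32,000 − €20,580 = €11,420
  Base: €754,900 − €11,420 = €743,480
  €743,480 × 10% = €74,348

Standard income tax:
  €36,000 × 15% = €5,400
  €67,000 × 23% = €15,410
  €254,000 × 31% = €78,740
  €328,200 × 44% = €144,408
  → €243,958
  Less childcare facility credit €28,000 → €215,958

€215,958 > €74,348, so the standard income tax governs.

€215,958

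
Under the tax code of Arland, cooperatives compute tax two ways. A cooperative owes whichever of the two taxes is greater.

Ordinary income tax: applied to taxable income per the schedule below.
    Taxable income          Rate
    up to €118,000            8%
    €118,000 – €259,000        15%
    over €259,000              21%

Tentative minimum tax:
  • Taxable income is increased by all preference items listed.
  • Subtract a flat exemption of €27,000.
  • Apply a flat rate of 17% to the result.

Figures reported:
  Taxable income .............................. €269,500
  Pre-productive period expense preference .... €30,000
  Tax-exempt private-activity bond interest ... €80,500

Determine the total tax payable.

Tentative minimum tax:
  Adjusted income: €269,500 + €30,000 + €80,500 = €380,000
  Less exemption €27,000 → base €353,000
  €353,000 × 17% = €60,010

Ordinary income tax:
  €118,000 × 8% = €9,440
  €141,000 × 15% = €21,150
  €10,500 × 21% = €2,205
  → €32,795

€60,010 > €32,795, so the tentative minimum tax is the binding amount.

€60,010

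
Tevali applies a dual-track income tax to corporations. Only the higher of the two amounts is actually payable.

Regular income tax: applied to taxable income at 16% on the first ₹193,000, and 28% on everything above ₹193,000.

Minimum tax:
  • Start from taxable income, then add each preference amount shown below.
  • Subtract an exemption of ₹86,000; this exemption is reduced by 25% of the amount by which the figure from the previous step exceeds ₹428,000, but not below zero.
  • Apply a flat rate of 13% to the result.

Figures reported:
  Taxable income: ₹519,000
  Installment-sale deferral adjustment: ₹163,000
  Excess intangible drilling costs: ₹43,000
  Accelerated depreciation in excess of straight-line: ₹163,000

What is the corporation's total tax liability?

₹122,160

Minimum tax:
  Adjusted income: ₹519,000 + ₹163,000 + ₹43,000 + ₹163,000 = ₹888,000
  Exemption: 25% × (₹888,000 − ₹428,000) = ₹115,000 ≥ ₹86,000, so the exemption is fully phased out
  Base: ₹888,000 − ₹0 = ₹888,000
  ₹888,000 × 13% = ₹115,440

Regular income tax:
  ₹193,000 × 16% = ₹30,880
  ₹326,000 × 28% = ₹91,280
  → ₹122,160

₹122,160 > ₹115,440, so the regular income tax governs.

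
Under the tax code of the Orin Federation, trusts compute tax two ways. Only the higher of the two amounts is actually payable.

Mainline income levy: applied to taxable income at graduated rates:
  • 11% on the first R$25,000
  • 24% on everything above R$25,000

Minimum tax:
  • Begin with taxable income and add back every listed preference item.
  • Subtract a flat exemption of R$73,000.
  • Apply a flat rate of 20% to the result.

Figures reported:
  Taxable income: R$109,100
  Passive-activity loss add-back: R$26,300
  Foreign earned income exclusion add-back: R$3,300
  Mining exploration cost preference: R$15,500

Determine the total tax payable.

Mainline income levy:
  R$25,000 × 11% = R$2,750
  R$84,100 × 24% = R$20,184
  → R$22,934

Minimum tax:
  Adjusted income: R$109,100 + R$26,300 + R$3,300 + R$15,500 = R$154,200
  Less exemption R$73,000 → base R$81,200
  R$81,200 × 20% = R$16,240

R$22,934 > R$16,240, so the mainline income levy governs.

R$22,934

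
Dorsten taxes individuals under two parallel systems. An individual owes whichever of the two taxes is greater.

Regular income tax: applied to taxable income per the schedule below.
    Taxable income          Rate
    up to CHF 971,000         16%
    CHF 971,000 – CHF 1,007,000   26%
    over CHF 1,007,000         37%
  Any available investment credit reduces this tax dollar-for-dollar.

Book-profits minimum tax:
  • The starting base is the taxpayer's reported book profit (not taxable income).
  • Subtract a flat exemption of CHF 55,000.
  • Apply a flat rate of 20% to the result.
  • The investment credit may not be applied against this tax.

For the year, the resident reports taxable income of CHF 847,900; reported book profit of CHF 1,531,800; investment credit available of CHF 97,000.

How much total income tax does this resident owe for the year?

Book-profits minimum tax:
  Base (reported book profit): CHF 1,531,800
  Less exemption CHF 55,000 → base CHF 1,476,800
  CHF 1,476,800 × 20% = CHF 295,360

Regular income tax:
  CHF 847,900 × 16% = CHF 135,664
  Less investment credit CHF 97,000 → CHF 38,664

CHF 295,360 > CHF 38,664, so the book-profits minimum tax is the binding amount.

CHF 295,360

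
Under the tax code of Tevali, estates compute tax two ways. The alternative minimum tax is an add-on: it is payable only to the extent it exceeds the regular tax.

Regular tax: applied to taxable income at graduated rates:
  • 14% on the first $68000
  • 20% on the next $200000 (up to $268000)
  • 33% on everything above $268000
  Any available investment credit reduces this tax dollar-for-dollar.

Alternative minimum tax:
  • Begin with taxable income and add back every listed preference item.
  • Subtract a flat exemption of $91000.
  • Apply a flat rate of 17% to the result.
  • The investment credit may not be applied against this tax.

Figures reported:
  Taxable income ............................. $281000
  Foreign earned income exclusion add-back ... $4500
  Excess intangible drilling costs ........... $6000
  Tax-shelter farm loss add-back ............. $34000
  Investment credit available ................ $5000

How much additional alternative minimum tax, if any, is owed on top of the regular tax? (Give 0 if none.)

$0

Regular tax:
  $68000 × 14% = $9520
  $200000 × 20% = $40000
  $13000 × 33% = $4290
  → $53810
  Less investment credit $5000 → $48810

Alternative minimum tax:
  Adjusted income: $281000 + $4500 + $6000 + $34000 = $325500
  Less exemption $91000 → base $234500
  $234500 × 17% = $39865

$39865 ≤ $48810, so no add-on is due.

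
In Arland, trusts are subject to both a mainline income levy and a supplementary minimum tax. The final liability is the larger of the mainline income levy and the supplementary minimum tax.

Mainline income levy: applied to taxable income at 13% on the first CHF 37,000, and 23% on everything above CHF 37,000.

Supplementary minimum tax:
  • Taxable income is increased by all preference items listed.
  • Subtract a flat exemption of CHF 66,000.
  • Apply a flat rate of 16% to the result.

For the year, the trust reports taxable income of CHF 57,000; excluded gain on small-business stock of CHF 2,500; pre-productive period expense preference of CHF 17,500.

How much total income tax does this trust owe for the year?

CHF 9,410

Mainline income levy:
  CHF 37,000 × 13% = CHF 4,810
  CHF 20,000 × 23% = CHF 4,600
  → CHF 9,410

Supplementary minimum tax:
  Adjusted income: CHF 57,000 + CHF 2,500 + CHF 17,500 = CHF 77,000
  Less exemption CHF 66,000 → base CHF 11,000
  CHF 11,000 × 16% = CHF 1,760

CHF 9,410 > CHF 1,760, so the mainline income levy governs.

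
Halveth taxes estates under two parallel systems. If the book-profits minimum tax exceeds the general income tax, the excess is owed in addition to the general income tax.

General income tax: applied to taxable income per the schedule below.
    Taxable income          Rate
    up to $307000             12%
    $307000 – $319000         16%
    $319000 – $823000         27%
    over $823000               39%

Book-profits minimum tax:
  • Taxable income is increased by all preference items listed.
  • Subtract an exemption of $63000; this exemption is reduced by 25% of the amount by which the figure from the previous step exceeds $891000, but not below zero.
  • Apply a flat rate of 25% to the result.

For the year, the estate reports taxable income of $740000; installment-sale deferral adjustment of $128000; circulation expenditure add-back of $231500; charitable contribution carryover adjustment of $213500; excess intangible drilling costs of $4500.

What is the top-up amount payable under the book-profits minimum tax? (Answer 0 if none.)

$176945

Book-profits minimum tax:
  Adjusted income: $740000 + $128000 + $231500 + $213500 + $4500 = $1317500
  Exemption: 25% × ($1317500 − $891000) = $106625 ≥ $63000, so the exemption is fully phased out
  Base: $1317500 − $0 = $1317500
  $1317500 × 25% = $329375

General income tax:
  $307000 × 12% = $36840
  $12000 × 16% = $1920
  $421000 × 27% = $113670
  → $152430

Excess of book-profits minimum tax over general income tax: $329375 − $152430 = $176945.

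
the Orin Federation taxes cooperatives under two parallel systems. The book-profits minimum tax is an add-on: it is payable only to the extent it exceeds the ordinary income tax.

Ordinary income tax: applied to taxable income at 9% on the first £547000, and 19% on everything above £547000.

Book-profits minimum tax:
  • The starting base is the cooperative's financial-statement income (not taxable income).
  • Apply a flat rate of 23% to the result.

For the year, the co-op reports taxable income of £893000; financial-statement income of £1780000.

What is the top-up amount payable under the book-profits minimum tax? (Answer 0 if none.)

£294430

Ordinary income tax:
  £547000 × 9% = £49230
  £346000 × 19% = £65740
  → £114970

Book-profits minimum tax:
  Base (financial-statement income): £1780000
  £1780000 × 23% = £409400

Excess of book-profits minimum tax over ordinary income tax: £409400 − £114970 = £294430.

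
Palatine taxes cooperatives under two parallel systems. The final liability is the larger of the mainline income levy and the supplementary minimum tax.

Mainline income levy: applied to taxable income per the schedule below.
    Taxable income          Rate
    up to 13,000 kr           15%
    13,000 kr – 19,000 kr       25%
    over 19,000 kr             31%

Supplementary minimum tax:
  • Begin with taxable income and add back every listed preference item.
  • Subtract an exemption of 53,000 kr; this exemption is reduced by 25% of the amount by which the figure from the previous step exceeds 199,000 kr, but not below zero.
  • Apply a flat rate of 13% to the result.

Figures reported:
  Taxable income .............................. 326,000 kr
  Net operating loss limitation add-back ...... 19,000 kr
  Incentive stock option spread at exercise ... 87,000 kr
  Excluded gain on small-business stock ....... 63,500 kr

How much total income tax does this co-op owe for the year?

98,620 kr

Supplementary minimum tax:
  Adjusted income: 326,000 kr + 19,000 kr + 87,000 kr + 63,500 kr = 495,500 kr
  Exemption: 25% × (495,500 kr − 199,000 kr) = 74,125 kr ≥ 53,000 kr, so the exemption is fully phased out
  Base: 495,500 kr − 0 kr = 495,500 kr
  495,500 kr × 13% = 64,415 kr

Mainline income levy:
  13,000 kr × 15% = 1,950 kr
  6,000 kr × 25% = 1,500 kr
  307,000 kr × 31% = 95,170 kr
  → 98,620 kr

98,620 kr > 64,415 kr, so the mainline income levy governs.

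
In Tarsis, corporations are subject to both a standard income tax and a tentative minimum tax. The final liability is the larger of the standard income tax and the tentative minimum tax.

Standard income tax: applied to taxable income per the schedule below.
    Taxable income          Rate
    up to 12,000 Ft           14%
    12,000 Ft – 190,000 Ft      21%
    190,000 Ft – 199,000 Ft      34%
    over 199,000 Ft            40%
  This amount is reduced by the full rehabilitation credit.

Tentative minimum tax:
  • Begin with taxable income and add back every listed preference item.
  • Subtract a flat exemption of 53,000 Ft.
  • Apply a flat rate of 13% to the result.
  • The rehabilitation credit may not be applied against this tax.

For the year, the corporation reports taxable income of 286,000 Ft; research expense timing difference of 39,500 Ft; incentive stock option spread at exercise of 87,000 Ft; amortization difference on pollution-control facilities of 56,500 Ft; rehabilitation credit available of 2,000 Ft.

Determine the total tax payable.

Tentative minimum tax:
  Adjusted income: 286,000 Ft + 39,500 Ft + 87,000 Ft + 56,500 Ft = 469,000 Ft
  Less exemption 53,000 Ft → base 416,000 Ft
  416,000 Ft × 13% = 54,080 Ft

Standard income tax:
  12,000 Ft × 14% = 1,680 Ft
  178,000 Ft × 21% = 37,380 Ft
  9,000 Ft × 34% = 3,060 Ft
  87,000 Ft × 40% = 34,800 Ft
  → 76,920 Ft
  Less rehabilitation credit 2,000 Ft → 74,920 Ft

74,920 Ft > 54,080 Ft, so the standard income tax governs.

74,920 Ft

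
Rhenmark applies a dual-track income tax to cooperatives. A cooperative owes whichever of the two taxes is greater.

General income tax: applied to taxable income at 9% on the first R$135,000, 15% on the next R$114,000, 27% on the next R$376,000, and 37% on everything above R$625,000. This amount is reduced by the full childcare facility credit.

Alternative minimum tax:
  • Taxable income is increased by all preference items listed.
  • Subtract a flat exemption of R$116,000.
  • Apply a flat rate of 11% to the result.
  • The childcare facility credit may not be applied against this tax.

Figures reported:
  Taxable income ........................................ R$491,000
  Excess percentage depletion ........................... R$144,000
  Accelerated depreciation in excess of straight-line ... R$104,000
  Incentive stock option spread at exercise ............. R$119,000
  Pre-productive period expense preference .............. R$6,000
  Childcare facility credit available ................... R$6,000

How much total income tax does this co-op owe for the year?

R$88,590

Alternative minimum tax:
  Adjusted income: R$491,000 + R$144,000 + R$104,000 + R$119,000 + R$6,000 = R$864,000
  Less exemption R$116,000 → base R$748,000
  R$748,000 × 11% = R$82,280

General income tax:
  R$135,000 × 9% = R$12,150
  R$114,000 × 15% = R$17,100
  R$242,000 × 27% = R$65,340
  → R$94,590
  Less childcare facility credit R$6,000 → R$88,590

R$88,590 > R$82,280, so the general income tax governs.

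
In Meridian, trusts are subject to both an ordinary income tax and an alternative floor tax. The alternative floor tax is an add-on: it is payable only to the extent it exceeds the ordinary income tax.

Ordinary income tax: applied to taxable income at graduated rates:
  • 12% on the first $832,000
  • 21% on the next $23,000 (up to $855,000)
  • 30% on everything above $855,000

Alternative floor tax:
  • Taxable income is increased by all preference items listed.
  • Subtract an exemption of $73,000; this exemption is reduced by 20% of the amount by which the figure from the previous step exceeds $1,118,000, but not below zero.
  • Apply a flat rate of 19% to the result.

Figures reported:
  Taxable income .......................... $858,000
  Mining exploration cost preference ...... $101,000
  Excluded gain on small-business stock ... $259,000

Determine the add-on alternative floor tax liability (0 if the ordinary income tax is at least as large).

$115,780

Alternative floor tax:
  Adjusted income: $858,000 + $101,000 + $259,000 = $1,218,000
  Exemption: $73,000 − 20% × ($1,218,000 − $1,118,000) = $73,000 − $20,000 = $53,000
  Base: $1,218,000 − $53,000 = $1,165,000
  $1,165,000 × 19% = $221,350

Ordinary income tax:
  $832,000 × 12% = $99,840
  $23,000 × 21% = $4,830
  $3,000 × 30% = $900
  → $105,570

Excess of alternative floor tax over ordinary income tax: $221,350 − $105,570 = $115,780.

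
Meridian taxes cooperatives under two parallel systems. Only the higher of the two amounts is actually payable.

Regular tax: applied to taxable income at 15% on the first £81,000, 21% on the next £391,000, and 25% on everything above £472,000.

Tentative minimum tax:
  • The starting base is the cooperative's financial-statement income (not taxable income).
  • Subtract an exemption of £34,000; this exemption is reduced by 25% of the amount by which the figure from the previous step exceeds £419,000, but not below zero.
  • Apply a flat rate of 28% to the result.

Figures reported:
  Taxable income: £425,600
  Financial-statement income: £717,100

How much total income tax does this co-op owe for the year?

Regular tax:
  £81,000 × 15% = £12,150
  £344,600 × 21% = £72,366
  → £84,516

Tentative minimum tax:
  Base (financial-statement income): £717,100
  Exemption: 25% × (£717,100 − £419,000) = £74,525 ≥ £34,000, so the exemption is fully phased out
  Base: £717,100 − £0 = £717,100
  £717,100 × 28% = £200,788

£200,788 > £84,516, so the tentative minimum tax is the binding amount.

£200,788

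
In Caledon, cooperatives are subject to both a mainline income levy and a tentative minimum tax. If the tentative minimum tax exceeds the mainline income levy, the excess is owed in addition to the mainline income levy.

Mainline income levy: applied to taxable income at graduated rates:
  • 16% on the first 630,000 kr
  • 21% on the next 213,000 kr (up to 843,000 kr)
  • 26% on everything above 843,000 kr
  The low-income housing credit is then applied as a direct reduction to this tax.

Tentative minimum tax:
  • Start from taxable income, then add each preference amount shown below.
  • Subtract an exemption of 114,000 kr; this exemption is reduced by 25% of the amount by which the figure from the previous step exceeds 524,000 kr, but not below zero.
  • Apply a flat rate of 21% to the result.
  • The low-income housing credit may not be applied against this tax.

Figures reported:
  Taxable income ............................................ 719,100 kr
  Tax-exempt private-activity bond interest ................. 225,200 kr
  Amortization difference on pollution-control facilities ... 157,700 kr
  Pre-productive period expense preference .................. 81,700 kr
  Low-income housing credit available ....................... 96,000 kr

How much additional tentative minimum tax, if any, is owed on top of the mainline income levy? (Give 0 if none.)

Mainline income levy:
  630,000 kr × 16% = 100,800 kr
  89,100 kr × 21% = 18,711 kr
  → 119,511 kr
  Less low-income housing credit 96,000 kr → 23,511 kr

Tentative minimum tax:
  Adjusted income: 719,100 kr + 225,200 kr + 157,700 kr + 81,700 kr = 1,183,700 kr
  Exemption: 25% × (1,183,700 kr − 524,000 kr) = 164,925 kr ≥ 114,000 kr, so the exemption is fully phased out
  Base: 1,183,700 kr − 0 kr = 1,183,700 kr
  1,183,700 kr × 21% = 248,577 kr

Excess of tentative minimum tax over mainline income levy: 248,577 kr − 23,511 kr = 225,066 kr.

225,066 kr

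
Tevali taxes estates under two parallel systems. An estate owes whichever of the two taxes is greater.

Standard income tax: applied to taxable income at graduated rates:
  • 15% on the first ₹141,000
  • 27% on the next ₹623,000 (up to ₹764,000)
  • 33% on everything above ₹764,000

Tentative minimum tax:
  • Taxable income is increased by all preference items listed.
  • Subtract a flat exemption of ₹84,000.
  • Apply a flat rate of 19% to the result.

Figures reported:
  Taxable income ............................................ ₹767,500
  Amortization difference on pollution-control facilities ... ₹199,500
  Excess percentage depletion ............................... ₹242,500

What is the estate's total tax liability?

₹213,845

Standard income tax:
  ₹141,000 × 15% = ₹21,150
  ₹623,000 × 27% = ₹168,210
  ₹3,500 × 33% = ₹1,155
  → ₹190,515

Tentative minimum tax:
  Adjusted income: ₹767,500 + ₹199,500 + ₹242,500 = ₹1,209,500
  Less exemption ₹84,000 → base ₹1,125,500
  ₹1,125,500 × 19% = ₹213,845

₹213,845 > ₹190,515, so the tentative minimum tax is the binding amount.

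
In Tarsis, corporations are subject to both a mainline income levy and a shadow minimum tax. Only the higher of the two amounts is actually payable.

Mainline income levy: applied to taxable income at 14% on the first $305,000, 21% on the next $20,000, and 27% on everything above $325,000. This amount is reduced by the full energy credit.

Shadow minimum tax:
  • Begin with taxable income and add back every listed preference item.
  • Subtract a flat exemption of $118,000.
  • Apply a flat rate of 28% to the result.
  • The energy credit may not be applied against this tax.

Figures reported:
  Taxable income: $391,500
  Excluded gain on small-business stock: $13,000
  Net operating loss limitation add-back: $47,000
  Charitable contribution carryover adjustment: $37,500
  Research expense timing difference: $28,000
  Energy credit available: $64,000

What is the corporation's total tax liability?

$111,720

Shadow minimum tax:
  Adjusted income: $391,500 + $13,000 + $47,000 + $37,500 + $28,000 = $517,000
  Less exemption $118,000 → base $399,000
  $399,000 × 28% = $111,720

Mainline income levy:
  $305,000 × 14% = $42,700
  $20,000 × 21% = $4,200
  $66,500 × 27% = $17,955
  → $64,855
  Less energy credit $64,000 → $855

$111,720 > $855, so the shadow minimum tax is the binding amount.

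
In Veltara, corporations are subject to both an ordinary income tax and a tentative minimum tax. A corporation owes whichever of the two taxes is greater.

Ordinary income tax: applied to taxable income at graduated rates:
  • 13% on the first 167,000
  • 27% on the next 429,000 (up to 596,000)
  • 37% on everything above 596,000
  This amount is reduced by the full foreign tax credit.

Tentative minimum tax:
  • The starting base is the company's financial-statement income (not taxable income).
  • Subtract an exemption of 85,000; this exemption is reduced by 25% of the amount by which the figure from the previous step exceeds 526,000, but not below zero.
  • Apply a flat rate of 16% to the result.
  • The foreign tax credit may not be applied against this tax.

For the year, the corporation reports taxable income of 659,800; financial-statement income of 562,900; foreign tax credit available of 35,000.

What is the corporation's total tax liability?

Ordinary income tax:
  167,000 × 13% = 21,710
  429,000 × 27% = 115,830
  63,800 × 37% = 23,606
  → 161,146
  Less foreign tax credit 35,000 → 126,146

Tentative minimum tax:
  Base (financial-statement income): 562,900
  Exemption: 85,000 − 25% × (562,900 − 526,000) = 85,000 − 9,225 = 75,775
  Base: 562,900 − 75,775 = 487,125
  487,125 × 16% = 77,940

126,146 > 77,940, so the ordinary income tax governs.

126,146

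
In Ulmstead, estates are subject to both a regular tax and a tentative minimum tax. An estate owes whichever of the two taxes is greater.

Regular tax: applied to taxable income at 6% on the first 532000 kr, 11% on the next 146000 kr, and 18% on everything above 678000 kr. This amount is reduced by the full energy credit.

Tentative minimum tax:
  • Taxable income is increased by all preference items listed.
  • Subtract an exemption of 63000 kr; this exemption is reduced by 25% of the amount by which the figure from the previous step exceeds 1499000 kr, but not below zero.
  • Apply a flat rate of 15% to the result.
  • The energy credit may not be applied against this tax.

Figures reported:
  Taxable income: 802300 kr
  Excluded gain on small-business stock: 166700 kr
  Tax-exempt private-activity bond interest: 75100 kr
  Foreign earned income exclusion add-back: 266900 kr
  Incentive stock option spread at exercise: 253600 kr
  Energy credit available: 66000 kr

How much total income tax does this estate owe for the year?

Tentative minimum tax:
  Adjusted income: 802300 kr + 166700 kr + 75100 kr + 266900 kr + 253600 kr = 1564600 kr
  Exemption: 63000 kr − 25% × (1564600 kr − 1499000 kr) = 63000 kr − 16400 kr = 46600 kr
  Base: 1564600 kr − 46600 kr = 1518000 kr
  1518000 kr × 15% = 227700 kr

Regular tax:
  532000 kr × 6% = 31920 kr
  146000 kr × 11% = 16060 kr
  124300 kr × 18% = 22374 kr
  → 70354 kr
  Less energy credit 66000 kr → 4354 kr

227700 kr > 4354 kr, so the tentative minimum tax is the binding amount.

227700 kr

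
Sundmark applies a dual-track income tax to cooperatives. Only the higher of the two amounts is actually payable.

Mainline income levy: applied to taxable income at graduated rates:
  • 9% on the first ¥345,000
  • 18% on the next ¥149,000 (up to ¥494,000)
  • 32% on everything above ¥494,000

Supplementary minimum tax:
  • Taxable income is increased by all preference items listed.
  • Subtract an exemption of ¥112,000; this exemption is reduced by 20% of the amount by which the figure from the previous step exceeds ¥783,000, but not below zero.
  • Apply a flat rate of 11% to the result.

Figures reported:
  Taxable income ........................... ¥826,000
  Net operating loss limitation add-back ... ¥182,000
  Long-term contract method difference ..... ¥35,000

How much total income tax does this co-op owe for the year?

¥164,110

Supplementary minimum tax:
  Adjusted income: ¥826,000 + ¥182,000 + ¥35,000 = ¥1,043,000
  Exemption: ¥112,000 − 20% × (¥1,043,000 − ¥783,000) = ¥112,000 − ¥52,000 = ¥60,000
  Base: ¥1,043,000 − ¥60,000 = ¥983,000
  ¥983,000 × 11% = ¥108,130

Mainline income levy:
  ¥345,000 × 9% = ¥31,050
  ¥149,000 × 18% = ¥26,820
  ¥332,000 × 32% = ¥106,240
  → ¥164,110

¥164,110 > ¥108,130, so the mainline income levy governs.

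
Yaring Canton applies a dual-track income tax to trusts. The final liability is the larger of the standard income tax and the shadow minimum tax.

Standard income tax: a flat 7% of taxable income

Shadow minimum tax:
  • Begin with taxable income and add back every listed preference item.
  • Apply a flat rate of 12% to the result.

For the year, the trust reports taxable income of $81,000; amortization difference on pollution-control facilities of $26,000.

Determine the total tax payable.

$12,840

Shadow minimum tax:
  Adjusted income: $81,000 + $26,000 = $107,000
  $107,000 × 12% = $12,840

Standard income tax:
  $81,000 × 7% = $5,670

$12,840 > $5,670, so the shadow minimum tax is the binding amount.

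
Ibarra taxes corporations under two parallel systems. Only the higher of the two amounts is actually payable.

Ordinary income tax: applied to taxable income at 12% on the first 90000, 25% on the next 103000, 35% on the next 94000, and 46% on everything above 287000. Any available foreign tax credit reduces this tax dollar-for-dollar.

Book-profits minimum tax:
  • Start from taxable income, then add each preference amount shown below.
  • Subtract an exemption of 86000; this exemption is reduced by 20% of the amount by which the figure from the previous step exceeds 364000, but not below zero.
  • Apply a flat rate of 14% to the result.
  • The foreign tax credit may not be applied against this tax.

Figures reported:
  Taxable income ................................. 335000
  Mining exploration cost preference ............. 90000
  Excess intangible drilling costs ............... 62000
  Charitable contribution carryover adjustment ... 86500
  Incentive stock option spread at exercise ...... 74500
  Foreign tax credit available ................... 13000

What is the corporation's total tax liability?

Ordinary income tax:
  90000 × 12% = 10800
  103000 × 25% = 25750
  94000 × 35% = 32900
  48000 × 46% = 22080
  → 91530
  Less foreign tax credit 13000 → 78530

Book-profits minimum tax:
  Adjusted income: 335000 + 90000 + 62000 + 86500 + 74500 = 648000
  Exemption: 86000 − 20% × (648000 − 364000) = 86000 − 56800 = 29200
  Base: 648000 − 29200 = 618800
  618800 × 14% = 86632

86632 > 78530, so the book-profits minimum tax is the binding amount.

86632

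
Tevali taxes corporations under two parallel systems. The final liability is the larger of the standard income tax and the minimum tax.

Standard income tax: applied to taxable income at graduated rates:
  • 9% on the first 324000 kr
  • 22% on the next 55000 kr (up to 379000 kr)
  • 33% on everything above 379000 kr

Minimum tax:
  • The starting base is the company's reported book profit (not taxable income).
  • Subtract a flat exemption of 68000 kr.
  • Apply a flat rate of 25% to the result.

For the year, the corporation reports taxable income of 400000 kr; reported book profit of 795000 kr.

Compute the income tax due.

Minimum tax:
  Base (reported book profit): 795000 kr
  Less exemption 68000 kr → base 727000 kr
  727000 kr × 25% = 181750 kr

Standard income tax:
  324000 kr × 9% = 29160 kr
  55000 kr × 22% = 12100 kr
  21000 kr × 33% = 6930 kr
  → 48190 kr

181750 kr > 48190 kr, so the minimum tax is the binding amount.

181750 kr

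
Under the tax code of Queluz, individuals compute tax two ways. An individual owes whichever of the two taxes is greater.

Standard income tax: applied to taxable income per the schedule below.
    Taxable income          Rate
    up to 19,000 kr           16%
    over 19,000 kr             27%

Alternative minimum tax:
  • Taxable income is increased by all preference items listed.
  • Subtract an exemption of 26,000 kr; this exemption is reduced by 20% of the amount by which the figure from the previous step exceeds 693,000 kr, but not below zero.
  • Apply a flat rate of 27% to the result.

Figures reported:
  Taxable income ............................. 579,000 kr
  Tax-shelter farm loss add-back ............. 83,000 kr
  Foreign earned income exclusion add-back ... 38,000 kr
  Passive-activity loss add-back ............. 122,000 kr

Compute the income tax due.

Alternative minimum tax:
  Adjusted income: 579,000 kr + 83,000 kr + 38,000 kr + 122,000 kr = 822,000 kr
  Exemption: 26,000 kr − 20% × (822,000 kr − 693,000 kr) = 26,000 kr − 25,800 kr = 200 kr
  Base: 822,000 kr − 200 kr = 821,800 kr
  821,800 kr × 27% = 221,886 kr

Standard income tax:
  19,000 kr × 16% = 3,040 kr
  560,000 kr × 27% = 151,200 kr
  → 154,240 kr

221,886 kr > 154,240 kr, so the alternative minimum tax is the binding amount.

221,886 kr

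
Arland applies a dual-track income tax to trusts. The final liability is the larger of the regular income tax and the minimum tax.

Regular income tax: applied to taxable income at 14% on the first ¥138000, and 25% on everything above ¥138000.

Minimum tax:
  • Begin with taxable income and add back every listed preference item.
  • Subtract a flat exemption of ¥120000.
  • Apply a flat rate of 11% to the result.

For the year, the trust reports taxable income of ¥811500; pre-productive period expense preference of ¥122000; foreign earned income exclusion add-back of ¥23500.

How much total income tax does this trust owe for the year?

¥187695

Minimum tax:
  Adjusted income: ¥811500 + ¥122000 + ¥23500 = ¥957000
  Less exemption ¥120000 → base ¥837000
  ¥837000 × 11% = ¥92070

Regular income tax:
  ¥138000 × 14% = ¥19320
  ¥673500 × 25% = ¥168375
  → ¥187695

¥187695 > ¥92070, so the regular income tax governs.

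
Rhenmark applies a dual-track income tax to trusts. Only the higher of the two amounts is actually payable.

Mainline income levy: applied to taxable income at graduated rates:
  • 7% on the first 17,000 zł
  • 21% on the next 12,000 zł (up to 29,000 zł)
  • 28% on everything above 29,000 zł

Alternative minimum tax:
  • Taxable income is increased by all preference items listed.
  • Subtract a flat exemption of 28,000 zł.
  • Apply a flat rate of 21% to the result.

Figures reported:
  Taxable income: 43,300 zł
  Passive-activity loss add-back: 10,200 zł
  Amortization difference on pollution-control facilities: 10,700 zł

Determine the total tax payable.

Mainline income levy:
  17,000 zł × 7% = 1,190 zł
  12,000 zł × 21% = 2,520 zł
  14,300 zł × 28% = 4,004 zł
  → 7,714 zł

Alternative minimum tax:
  Adjusted income: 43,300 zł + 10,200 zł + 10,700 zł = 64,200 zł
  Less exemption 28,000 zł → base 36,200 zł
  36,200 zł × 21% = 7,602 zł

7,714 zł > 7,602 zł, so the mainline income levy governs.

7,714 zł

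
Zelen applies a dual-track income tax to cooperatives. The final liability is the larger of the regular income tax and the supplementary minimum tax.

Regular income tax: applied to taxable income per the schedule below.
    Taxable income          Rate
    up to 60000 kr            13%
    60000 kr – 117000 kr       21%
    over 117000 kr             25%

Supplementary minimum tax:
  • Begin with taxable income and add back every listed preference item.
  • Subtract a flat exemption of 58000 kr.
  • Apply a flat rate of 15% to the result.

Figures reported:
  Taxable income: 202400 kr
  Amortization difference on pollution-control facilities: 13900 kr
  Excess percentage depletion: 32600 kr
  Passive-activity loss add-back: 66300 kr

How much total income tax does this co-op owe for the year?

41120 kr

Supplementary minimum tax:
  Adjusted income: 202400 kr + 13900 kr + 32600 kr + 66300 kr = 315200 kr
  Less exemption 58000 kr → base 257200 kr
  257200 kr × 15% = 38580 kr

Regular income tax:
  60000 kr × 13% = 7800 kr
  57000 kr × 21% = 11970 kr
  85400 kr × 25% = 21350 kr
  → 41120 kr

41120 kr > 38580 kr, so the regular income tax governs.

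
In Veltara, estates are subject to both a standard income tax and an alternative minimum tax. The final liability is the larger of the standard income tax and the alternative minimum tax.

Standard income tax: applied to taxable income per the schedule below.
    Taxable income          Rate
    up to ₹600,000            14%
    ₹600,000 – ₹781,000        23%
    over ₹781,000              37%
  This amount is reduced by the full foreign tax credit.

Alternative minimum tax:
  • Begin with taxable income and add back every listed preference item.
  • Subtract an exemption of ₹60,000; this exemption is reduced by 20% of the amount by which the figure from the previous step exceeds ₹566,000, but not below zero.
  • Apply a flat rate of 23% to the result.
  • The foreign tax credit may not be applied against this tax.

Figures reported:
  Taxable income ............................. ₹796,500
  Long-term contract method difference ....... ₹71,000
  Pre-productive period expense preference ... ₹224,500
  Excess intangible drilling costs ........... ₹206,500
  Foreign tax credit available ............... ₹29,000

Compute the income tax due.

₹298,655

Alternative minimum tax:
  Adjusted income: ₹796,500 + ₹71,000 + ₹224,500 + ₹206,500 = ₹1,298,500
  Exemption: 20% × (₹1,298,500 − ₹566,000) = ₹146,500 ≥ ₹60,000, so the exemption is fully phased out
  Base: ₹1,298,500 − ₹0 = ₹1,298,500
  ₹1,298,500 × 23% = ₹298,655

Standard income tax:
  ₹600,000 × 14% = ₹84,000
  ₹181,000 × 23% = ₹41,630
  ₹15,500 × 37% = ₹5,735
  → ₹131,365
  Less foreign tax credit ₹29,000 → ₹102,365

₹298,655 > ₹102,365, so the alternative minimum tax is the binding amount.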